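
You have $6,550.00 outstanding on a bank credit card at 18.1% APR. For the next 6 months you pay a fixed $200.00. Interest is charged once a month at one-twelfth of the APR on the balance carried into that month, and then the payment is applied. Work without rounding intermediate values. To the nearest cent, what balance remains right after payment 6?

Monthly rate r = 18.1%/12 = 1.50833% = 0.0150833.
Each month: B ← B·(1+r) − $200.00.
Month 1: interest $98.80; balance after payment $6,448.80.
Month 2: interest $97.27; balance after payment $6,346.07.
Month 3: interest $95.72; balance after payment $6,241.78.
Month 4: interest $94.15; balance after payment $6,135.93.
Month 5: interest $92.55; balance after payment $6,028.48.
Month 6: interest $90.93; balance after payment $5,919.41.

$5,919.41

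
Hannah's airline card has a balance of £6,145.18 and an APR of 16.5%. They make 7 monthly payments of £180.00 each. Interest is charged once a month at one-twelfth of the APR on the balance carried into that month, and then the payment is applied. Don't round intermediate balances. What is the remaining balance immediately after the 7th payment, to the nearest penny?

£5,448.44

Monthly rate r = 16.5%/12 = 1.375% = 0.01375.
Each month: B ← B·(1+r) − £180.00.
Month 1: interest £84.50; balance after payment £6,049.68.
Month 2: interest £83.18; balance after payment £5,952.86.
Month 3: interest £81.85; balance after payment £5,854.71.
Month 4: interest £80.50; balance after payment £5,755.21.
Month 5: interest £79.13; balance after payment £5,654.35.
Month 6: interest £77.75; balance after payment £5,552.09.
Month 7: interest £76.34; balance after payment £5,448.44.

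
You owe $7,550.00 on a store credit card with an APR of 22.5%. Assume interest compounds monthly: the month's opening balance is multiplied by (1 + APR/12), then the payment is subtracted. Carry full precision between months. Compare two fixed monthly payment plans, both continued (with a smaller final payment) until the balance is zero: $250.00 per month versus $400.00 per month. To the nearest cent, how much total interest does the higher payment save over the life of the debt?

$1,834.68

Monthly rate r = 22.5%/12 = 1.875% = 0.01875.
At $250.00/mo: n = ⌈−ln(1 − rB₀/P)/ln(1+r)⌉ = 45 payments (last $241.33); total interest = total paid − $7,550.00 = $3,691.33.
At $400.00/mo: 24 payments (last $206.65); total interest $1,856.65.
Interest saved = $3,691.33 − $1,856.65 = $1,834.68.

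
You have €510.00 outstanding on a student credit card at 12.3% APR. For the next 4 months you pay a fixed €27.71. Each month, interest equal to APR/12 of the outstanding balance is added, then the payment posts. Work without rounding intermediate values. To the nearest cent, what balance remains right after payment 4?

Monthly rate r = 12.3%/12 = 1.025% = 0.01025.
Each month: B ← B·(1+r) − €27.71.
Month 1: interest €5.23; balance after payment €487.52.
Month 2: interest €5.00; balance after payment €464.80.
Month 3: interest €4.76; balance after payment €441.86.
Month 4: interest €4.53; balance after payment €418.68.

€418.68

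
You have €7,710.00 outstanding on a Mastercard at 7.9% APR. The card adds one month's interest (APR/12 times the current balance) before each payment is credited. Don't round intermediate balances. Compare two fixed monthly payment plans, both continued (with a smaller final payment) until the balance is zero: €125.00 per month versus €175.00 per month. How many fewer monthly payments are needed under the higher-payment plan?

Monthly rate r = 7.9%/12 = 0.658333% = 0.00658333.
At €125.00/mo: n = ⌈−ln(1 − rB₀/P)/ln(1+r)⌉ = 80 payments (last €49.59); total interest = total paid − €7,710.00 = €2,214.59.
At €175.00/mo: 53 payments (last €35.81); total interest €1,425.81.
Payments saved = 80 − 53 = 27.

27 fewer payments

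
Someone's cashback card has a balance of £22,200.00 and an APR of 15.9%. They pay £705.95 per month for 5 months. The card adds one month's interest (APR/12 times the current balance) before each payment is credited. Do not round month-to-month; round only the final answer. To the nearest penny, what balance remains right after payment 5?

£20,085.71

Monthly rate r = 15.9%/12 = 1.325% = 0.01325.
Each month: B ← B·(1+r) − £705.95.
Month 1: interest £294.15; balance after payment £21,788.20.
Month 2: interest £288.69; balance after payment £21,370.94.
Month 3: interest £283.17; balance after payment £20,948.16.
Month 4: interest £277.56; balance after payment £20,519.77.
Month 5: interest £271.89; balance after payment £20,085.71.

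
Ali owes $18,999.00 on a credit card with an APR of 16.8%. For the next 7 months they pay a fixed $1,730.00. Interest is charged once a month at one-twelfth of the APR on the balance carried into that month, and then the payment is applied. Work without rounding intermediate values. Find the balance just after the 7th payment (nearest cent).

$8,310.30

Monthly rate r = 16.8%/12 = 1.4% = 0.014.
Each month: B ← B·(1+r) − $1,730.00.
Month 1: interest $265.99; balance after payment $17,534.99.
Month 2: interest $245.49; balance after payment $16,050.48.
Month 3: interest $224.71; balance after payment $14,545.18.
Month 4: interest $203.63; balance after payment $13,018.82.
Month 5: interest $182.26; balance after payment $11,471.08.
Month 6: interest $160.60; balance after payment $9,901.67.
Month 7: interest $138.62; balance after payment $8,310.30.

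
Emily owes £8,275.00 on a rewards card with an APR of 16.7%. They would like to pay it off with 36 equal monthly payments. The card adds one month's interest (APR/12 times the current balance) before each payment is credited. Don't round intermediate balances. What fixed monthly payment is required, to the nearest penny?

Monthly rate r = 16.7%/12 = 1.39167% = 0.0139167.
Level-payment amortization: P = B₀·r / (1 − (1+r)^(−n)) = 8275.00·0.0139167 / (1 − 1.01392^(−36)).
Denominator 1 − (1+r)^(−36) = 0.391979016.
P = 115.16 / 0.391979016 ≈ 293.79.

£293.79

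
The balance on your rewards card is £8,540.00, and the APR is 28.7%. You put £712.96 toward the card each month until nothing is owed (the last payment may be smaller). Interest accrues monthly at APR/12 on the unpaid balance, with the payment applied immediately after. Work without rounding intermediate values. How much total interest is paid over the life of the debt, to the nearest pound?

£1,644

Monthly rate r = 28.7%/12 = 2.39167% = 0.0239167.
Payoff takes n = ⌈−ln(1 − rB₀/P)/ln(1+r)⌉ = ⌈14.281⌉ = 15 payments; the last is £202.36.
Total paid = 14·£712.96 + £202.36 = £10,183.80.
Total interest = total paid − principal = £10,183.80 − £8,540.00 = £1,643.80.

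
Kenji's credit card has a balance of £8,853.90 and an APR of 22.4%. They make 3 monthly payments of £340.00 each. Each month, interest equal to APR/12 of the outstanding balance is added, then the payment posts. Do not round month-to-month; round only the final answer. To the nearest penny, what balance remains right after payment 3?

£8,319.87

Monthly rate r = 22.4%/12 = 1.86667% = 0.0186667.
Each month: B ← B·(1+r) − £340.00.
Month 1: interest £165.27; balance after payment £8,679.17.
Month 2: interest £162.01; balance after payment £8,501.18.
Month 3: interest £158.69; balance after payment £8,319.87.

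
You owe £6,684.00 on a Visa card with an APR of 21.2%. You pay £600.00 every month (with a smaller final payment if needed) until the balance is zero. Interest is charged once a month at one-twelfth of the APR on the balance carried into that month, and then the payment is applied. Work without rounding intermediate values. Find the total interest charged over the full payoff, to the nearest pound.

£826

Monthly rate r = 21.2%/12 = 1.76667% = 0.0176667.
Payoff takes n = ⌈−ln(1 − rB₀/P)/ln(1+r)⌉ = ⌈12.515⌉ = 13 payments; the last is £310.03.
Total paid = 12·£600.00 + £310.03 = £7,510.03.
Total interest = total paid − principal = £7,510.03 − £6,684.00 = £826.03.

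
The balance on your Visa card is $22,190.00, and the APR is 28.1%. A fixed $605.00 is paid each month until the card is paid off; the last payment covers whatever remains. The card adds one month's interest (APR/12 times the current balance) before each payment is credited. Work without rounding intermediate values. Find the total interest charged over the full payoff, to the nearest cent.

$28,990.94

Monthly rate r = 28.1%/12 = 2.34167% = 0.0234167.
Payoff takes n = ⌈−ln(1 − rB₀/P)/ln(1+r)⌉ = ⌈84.594⌉ = 85 payments; the last is $360.94.
Total paid = 84·$605.00 + $360.94 = $51,180.94.
Total interest = total paid − principal = $51,180.94 − $22,190.00 = $28,990.94.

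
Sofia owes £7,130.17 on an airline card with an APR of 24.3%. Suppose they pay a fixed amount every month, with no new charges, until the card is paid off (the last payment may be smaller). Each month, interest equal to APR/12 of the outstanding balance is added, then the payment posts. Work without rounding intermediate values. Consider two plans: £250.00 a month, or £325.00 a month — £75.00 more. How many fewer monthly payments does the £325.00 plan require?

Monthly rate r = 24.3%/12 = 2.025% = 0.02025.
At £250.00/mo: n = ⌈−ln(1 − rB₀/P)/ln(1+r)⌉ = 43 payments (last £245.29); total interest = total paid − £7,130.17 = £3,615.12.
At £325.00/mo: 30 payments (last £99.25); total interest £2,394.08.
Payments saved = 43 − 30 = 13.

13 fewer payments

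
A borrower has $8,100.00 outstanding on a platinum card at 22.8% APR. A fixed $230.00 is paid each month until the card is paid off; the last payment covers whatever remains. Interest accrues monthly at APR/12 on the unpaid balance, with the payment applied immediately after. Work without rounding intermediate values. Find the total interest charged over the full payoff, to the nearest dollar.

$5,416

Monthly rate r = 22.8%/12 = 1.9% = 0.019.
Payoff takes n = ⌈−ln(1 − rB₀/P)/ln(1+r)⌉ = ⌈58.763⌉ = 59 payments; the last is $175.98.
Total paid = 58·$230.00 + $175.98 = $13,515.98.
Total interest = total paid − principal = $13,515.98 − $8,100.00 = $5,415.98.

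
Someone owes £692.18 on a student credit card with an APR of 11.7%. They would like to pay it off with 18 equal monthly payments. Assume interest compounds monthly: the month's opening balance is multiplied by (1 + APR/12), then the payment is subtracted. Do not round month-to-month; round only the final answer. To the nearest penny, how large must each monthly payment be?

£42.11

Monthly rate r = 11.7%/12 = 0.975% = 0.00975.
Level-payment amortization: P = B₀·r / (1 − (1+r)^(−n)) = 692.18·0.00975 / (1 − 1.00975^(−18)).
Denominator 1 − (1+r)^(−18) = 0.160249083.
P = 6.74875 / 0.160249083 ≈ 42.11.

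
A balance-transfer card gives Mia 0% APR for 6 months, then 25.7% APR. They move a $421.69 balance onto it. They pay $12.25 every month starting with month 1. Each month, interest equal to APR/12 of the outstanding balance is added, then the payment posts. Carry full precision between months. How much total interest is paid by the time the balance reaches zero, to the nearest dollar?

Promo months 1–6 at r₀ = 0%/12 = 0; months 7+ at r₁ = 25.7%/12 = 0.0214167.
After month 6 (no interest yet): B = $421.69 − 6·$12.25 = $348.19.
Then at r₁ with $12.25/mo: n₂ = −ln(1 − r₁·B/P)/ln(1+r₁) ≈ 44.28 → 45 more payments.
Total paid = 50·$12.25 + $3.49 = $615.99; interest = $615.99 − $421.69 = $194.30.

$194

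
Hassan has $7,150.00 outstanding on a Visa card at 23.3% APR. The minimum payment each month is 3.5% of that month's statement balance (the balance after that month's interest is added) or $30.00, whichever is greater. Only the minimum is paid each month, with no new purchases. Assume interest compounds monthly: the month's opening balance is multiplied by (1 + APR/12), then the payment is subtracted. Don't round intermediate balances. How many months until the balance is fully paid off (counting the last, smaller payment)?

Monthly rate r = 23.3%/12 = 1.94167% = 0.0194167.
While 3.5% of the post-interest balance exceeds $30.00, each month B ← (B·(1+r))·(1 − 0.035), i.e. B shrinks by the factor (1+r)·0.965 = 0.98374.
This holds for months 1–131. Entering month 132 the balance is $834.57; 3.5% of the post-interest balance is now below $30.00, so the flat $30.00 minimum applies from here.
From month 132 a fixed $30.00 at rate r clears $834.57 in 41 more payments. Total: 131 + 41 = 172 months.

172 months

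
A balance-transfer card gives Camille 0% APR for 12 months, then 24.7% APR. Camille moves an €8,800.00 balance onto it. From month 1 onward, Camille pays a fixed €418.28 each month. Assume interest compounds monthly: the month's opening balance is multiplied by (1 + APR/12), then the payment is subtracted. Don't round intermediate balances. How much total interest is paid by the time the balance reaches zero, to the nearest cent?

€445.76

Promo months 1–12 at r₀ = 0%/12 = 0; months 13+ at r₁ = 24.7%/12 = 0.0205833.
After month 12 (no interest yet): B = €8,800.00 − 12·€418.28 = €3,780.64.
Then at r₁ with €418.28/mo: n₂ = −ln(1 − r₁·B/P)/ln(1+r₁) ≈ 10.10 → 11 more payments.
Total paid = 22·€418.28 + €43.60 = €9,245.76; interest = €9,245.76 − €8,800.00 = €445.76.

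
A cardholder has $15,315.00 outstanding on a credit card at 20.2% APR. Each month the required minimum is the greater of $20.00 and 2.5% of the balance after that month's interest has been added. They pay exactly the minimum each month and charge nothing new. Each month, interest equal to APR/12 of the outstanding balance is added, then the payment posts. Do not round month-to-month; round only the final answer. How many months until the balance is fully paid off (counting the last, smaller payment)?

410 months

Monthly rate r = 20.2%/12 = 1.68333% = 0.0168333.
While 2.5% of the post-interest balance exceeds $20.00, each month B ← (B·(1+r))·(1 − 0.025), i.e. B shrinks by the factor (1+r)·0.975 = 0.99141.
This holds for months 1–345. Entering month 346 the balance is $781.41; 2.5% of the post-interest balance is now below $20.00, so the flat $20.00 minimum applies from here.
From month 346 a fixed $20.00 at rate r clears $781.41 in 65 more payments. Total: 345 + 65 = 410 months.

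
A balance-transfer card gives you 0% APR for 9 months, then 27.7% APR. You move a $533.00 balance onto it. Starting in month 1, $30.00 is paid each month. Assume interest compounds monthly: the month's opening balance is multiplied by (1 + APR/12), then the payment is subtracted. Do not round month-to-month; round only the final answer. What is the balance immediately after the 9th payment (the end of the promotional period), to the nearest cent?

$263.00

Promo months 1–9 at r₀ = 0%/12 = 0; months 10+ at r₁ = 27.7%/12 = 0.0230833.
After month 9 (no interest yet): B = $533.00 − 9·$30.00 = $263.00.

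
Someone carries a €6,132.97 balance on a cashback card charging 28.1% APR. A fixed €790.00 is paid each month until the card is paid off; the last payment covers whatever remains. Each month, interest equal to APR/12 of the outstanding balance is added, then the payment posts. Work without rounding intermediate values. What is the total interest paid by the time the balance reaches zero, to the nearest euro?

€717

Monthly rate r = 28.1%/12 = 2.34167% = 0.0234167.
Payoff takes n = ⌈−ln(1 − rB₀/P)/ln(1+r)⌉ = ⌈8.668⌉ = 9 payments; the last is €529.75.
Total paid = 8·€790.00 + €529.75 = €6,849.75.
Total interest = total paid − principal = €6,849.75 − €6,132.97 = €716.78.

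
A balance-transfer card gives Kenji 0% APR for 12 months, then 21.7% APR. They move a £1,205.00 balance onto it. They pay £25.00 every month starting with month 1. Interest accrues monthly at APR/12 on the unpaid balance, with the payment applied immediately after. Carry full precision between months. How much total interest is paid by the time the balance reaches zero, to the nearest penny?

Promo months 1–12 at r₀ = 0%/12 = 0; months 13+ at r₁ = 21.7%/12 = 0.0180833.
After month 12 (no interest yet): B = £1,205.00 − 12·£25.00 = £905.00.
Then at r₁ with £25.00/mo: n₂ = −ln(1 − r₁·B/P)/ln(1+r₁) ≈ 59.32 → 60 more payments.
Total paid = 71·£25.00 + £8.02 = £1,783.02; interest = £1,783.02 − £1,205.00 = £578.02.

£578.02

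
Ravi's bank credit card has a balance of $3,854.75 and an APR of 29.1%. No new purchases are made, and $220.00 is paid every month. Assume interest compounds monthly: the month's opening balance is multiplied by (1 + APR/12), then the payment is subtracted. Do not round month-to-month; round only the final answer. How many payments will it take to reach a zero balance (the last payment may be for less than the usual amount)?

Monthly rate r = 29.1%/12 = 2.425% = 0.02425.
Recurrence: B ← B·(1+r) − $220.00.
Month 1: interest $93.48; balance after payment $3,728.23.
Month 2: interest $90.41; balance after payment $3,598.64.
Closed form: n = −ln(1 − rB₀/P)/ln(1+r) = −ln(0.5751)/ln(1.02425) ≈ 23.088, so the balance reaches zero during payment 24.

24 months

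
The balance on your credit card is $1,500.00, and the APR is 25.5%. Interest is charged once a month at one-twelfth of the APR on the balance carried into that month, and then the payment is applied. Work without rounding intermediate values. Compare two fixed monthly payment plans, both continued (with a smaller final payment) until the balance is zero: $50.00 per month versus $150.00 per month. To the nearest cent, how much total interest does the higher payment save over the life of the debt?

Monthly rate r = 25.5%/12 = 2.125% = 0.02125.
At $50.00/mo: n = ⌈−ln(1 − rB₀/P)/ln(1+r)⌉ = 49 payments (last $12.98); total interest = total paid − $1,500.00 = $912.98.
At $150.00/mo: 12 payments (last $54.51); total interest $204.51.
Interest saved = $912.98 − $204.51 = $708.47.

$708.47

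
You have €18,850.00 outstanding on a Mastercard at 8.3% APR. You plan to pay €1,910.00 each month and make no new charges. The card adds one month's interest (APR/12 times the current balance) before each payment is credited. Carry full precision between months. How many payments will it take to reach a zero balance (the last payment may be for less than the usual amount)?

Monthly rate r = 8.3%/12 = 0.691667% = 0.00691667.
Recurrence: B ← B·(1+r) − €1,910.00.
Month 1: interest €130.38; balance after payment €17,070.38.
Month 2: interest €118.07; balance after payment €15,278.45.
Closed form: n = −ln(1 − rB₀/P)/ln(1+r) = −ln(0.93174)/ln(1.00692) ≈ 10.257, so the balance reaches zero during payment 11.

11 months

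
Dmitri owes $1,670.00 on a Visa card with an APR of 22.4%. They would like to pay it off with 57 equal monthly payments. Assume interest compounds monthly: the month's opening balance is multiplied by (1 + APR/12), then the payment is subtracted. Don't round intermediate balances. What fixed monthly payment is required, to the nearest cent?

Monthly rate r = 22.4%/12 = 1.86667% = 0.0186667.
Level-payment amortization: P = B₀·r / (1 − (1+r)^(−n)) = 1670.00·0.0186667 / (1 − 1.01867^(−57)).
Denominator 1 − (1+r)^(−57) = 0.651525844.
P = 31.1733 / 0.651525844 ≈ 47.85.

$47.85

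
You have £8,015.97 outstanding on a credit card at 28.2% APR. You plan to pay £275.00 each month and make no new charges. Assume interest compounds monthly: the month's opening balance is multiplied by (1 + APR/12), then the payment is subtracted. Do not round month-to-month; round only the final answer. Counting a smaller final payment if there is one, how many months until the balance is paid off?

50 months

Monthly rate r = 28.2%/12 = 2.35% = 0.0235.
Recurrence: B ← B·(1+r) − £275.00.
Month 1: interest £188.38; balance after payment £7,929.35.
Month 2: interest £186.34; balance after payment £7,840.68.
Closed form: n = −ln(1 − rB₀/P)/ln(1+r) = −ln(0.315)/ln(1.0235) ≈ 49.732, so the balance reaches zero during payment 50.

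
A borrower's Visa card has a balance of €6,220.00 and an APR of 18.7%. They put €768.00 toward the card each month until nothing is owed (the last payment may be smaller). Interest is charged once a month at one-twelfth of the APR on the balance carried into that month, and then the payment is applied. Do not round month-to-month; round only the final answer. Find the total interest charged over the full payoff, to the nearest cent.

Monthly rate r = 18.7%/12 = 1.55833% = 0.0155833.
Payoff takes n = ⌈−ln(1 − rB₀/P)/ln(1+r)⌉ = ⌈8.725⌉ = 9 payments; the last is €557.87.
Total paid = 8·€768.00 + €557.87 = €6,701.87.
Total interest = total paid − principal = €6,701.87 − €6,220.00 = €481.87.

€481.87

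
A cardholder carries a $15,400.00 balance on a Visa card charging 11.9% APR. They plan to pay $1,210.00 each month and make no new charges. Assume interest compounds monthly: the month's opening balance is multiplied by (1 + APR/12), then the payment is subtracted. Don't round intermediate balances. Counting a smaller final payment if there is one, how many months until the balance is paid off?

14 payments

Monthly rate r = 11.9%/12 = 0.991667% = 0.00991667.
Recurrence: B ← B·(1+r) − $1,210.00.
Month 1: interest $152.72; balance after payment $14,342.72.
Month 2: interest $142.23; balance after payment $13,274.95.
Closed form: n = −ln(1 − rB₀/P)/ln(1+r) = −ln(0.87379)/ln(1.00992) ≈ 13.672, so the balance reaches zero during payment 14.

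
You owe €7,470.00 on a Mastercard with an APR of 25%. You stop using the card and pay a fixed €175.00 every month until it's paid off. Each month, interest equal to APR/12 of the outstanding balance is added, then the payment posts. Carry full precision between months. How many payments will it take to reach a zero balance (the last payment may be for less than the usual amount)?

107 payments

Monthly rate r = 25%/12 = 2.08333% = 0.0208333.
Recurrence: B ← B·(1+r) − €175.00.
Month 1: interest €155.62; balance after payment €7,450.62.
Month 2: interest €155.22; balance after payment €7,430.85.
Closed form: n = −ln(1 − rB₀/P)/ln(1+r) = −ln(0.11071)/ln(1.02083) ≈ 106.735, so the balance reaches zero during payment 107.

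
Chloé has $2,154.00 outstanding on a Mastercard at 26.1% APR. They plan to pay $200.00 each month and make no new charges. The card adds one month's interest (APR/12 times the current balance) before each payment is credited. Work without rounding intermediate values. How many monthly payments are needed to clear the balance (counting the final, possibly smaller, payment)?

Monthly rate r = 26.1%/12 = 2.175% = 0.02175.
Recurrence: B ← B·(1+r) − $200.00.
Month 1: interest $46.85; balance after payment $2,000.85.
Month 2: interest $43.52; balance after payment $1,844.37.
Closed form: n = −ln(1 − rB₀/P)/ln(1+r) = −ln(0.76575)/ln(1.02175) ≈ 12.404, so the balance reaches zero during payment 13.

13 payments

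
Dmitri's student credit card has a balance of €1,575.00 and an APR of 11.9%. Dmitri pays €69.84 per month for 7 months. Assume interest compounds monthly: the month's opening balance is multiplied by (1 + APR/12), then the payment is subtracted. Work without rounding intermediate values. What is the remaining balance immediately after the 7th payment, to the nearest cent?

Monthly rate r = 11.9%/12 = 0.991667% = 0.00991667.
Each month: B ← B·(1+r) − €69.84.
Month 1: interest €15.62; balance after payment €1,520.78.
Month 2: interest €15.08; balance after payment €1,466.02.
Month 3: interest €14.54; balance after payment €1,410.72.
Month 4: interest €13.99; balance after payment €1,354.87.
Month 5: interest €13.44; balance after payment €1,298.46.
Month 6: interest €12.88; balance after payment €1,241.50.
Month 7: interest €12.31; balance after payment €1,183.97.

€1,183.97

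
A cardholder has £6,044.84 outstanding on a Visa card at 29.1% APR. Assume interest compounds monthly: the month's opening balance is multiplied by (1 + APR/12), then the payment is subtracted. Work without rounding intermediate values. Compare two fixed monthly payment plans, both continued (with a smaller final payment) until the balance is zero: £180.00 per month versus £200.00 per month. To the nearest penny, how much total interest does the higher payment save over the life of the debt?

£1,630.81

Monthly rate r = 29.1%/12 = 2.425% = 0.02425.
At £180.00/mo: n = ⌈−ln(1 − rB₀/P)/ln(1+r)⌉ = 71 payments (last £51.36); total interest = total paid − £6,044.84 = £6,606.52.
At £200.00/mo: 56 payments (last £20.55); total interest £4,975.71.
Interest saved = £6,606.52 − £4,975.71 = £1,630.81.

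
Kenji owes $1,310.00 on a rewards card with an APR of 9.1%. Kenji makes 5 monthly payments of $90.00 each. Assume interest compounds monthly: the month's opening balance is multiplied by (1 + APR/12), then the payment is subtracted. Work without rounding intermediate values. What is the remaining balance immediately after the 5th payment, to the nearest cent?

$903.55

Monthly rate r = 9.1%/12 = 0.758333% = 0.00758333.
Each month: B ← B·(1+r) − $90.00.
Month 1: interest $9.93; balance after payment $1,229.93.
Month 2: interest $9.33; balance after payment $1,149.26.
Month 3: interest $8.72; balance after payment $1,067.98.
Month 4: interest $8.10; balance after payment $986.08.
Month 5: interest $7.48; balance after payment $903.55.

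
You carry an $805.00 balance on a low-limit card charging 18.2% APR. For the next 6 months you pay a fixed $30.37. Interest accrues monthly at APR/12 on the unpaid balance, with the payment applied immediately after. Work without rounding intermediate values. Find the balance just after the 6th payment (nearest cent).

Monthly rate r = 18.2%/12 = 1.51667% = 0.0151667.
Each month: B ← B·(1+r) − $30.37.
Month 1: interest $12.21; balance after payment $786.84.
Month 2: interest $11.93; balance after payment $768.40.
Month 3: interest $11.65; balance after payment $749.69.
Month 4: interest $11.37; balance after payment $730.69.
Month 5: interest $11.08; balance after payment $711.40.
Month 6: interest $10.79; balance after payment $691.82.

$691.82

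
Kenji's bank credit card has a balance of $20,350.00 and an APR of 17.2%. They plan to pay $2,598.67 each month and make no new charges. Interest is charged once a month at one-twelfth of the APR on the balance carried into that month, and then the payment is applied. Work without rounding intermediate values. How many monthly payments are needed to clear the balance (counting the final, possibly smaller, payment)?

9 months

Monthly rate r = 17.2%/12 = 1.43333% = 0.0143333.
Recurrence: B ← B·(1+r) − $2,598.67.
Month 1: interest $291.68; balance after payment $18,043.01.
Month 2: interest $258.62; balance after payment $15,702.96.
Closed form: n = −ln(1 − rB₀/P)/ln(1+r) = −ln(0.88776)/ln(1.01433) ≈ 8.366, so the balance reaches zero during payment 9.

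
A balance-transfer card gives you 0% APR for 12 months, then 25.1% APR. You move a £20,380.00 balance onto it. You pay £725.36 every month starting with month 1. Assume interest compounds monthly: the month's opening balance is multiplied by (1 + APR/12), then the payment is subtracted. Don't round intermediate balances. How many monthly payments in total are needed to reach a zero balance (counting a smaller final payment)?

Promo months 1–12 at r₀ = 0%/12 = 0; months 13+ at r₁ = 25.1%/12 = 0.0209167.
After month 12 (no interest yet): B = £20,380.00 − 12·£725.36 = £11,675.68.
Then at r₁ with £725.36/mo: n₂ = −ln(1 − r₁·B/P)/ln(1+r₁) ≈ 19.83 → 20 more payments.

32 months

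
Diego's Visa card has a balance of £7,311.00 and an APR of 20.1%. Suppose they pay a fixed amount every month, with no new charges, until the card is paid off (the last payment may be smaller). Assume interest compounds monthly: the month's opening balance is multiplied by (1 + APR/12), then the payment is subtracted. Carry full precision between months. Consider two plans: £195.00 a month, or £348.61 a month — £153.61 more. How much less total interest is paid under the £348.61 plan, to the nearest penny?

Monthly rate r = 20.1%/12 = 1.675% = 0.01675.
At £195.00/mo: n = ⌈−ln(1 − rB₀/P)/ln(1+r)⌉ = 60 payments (last £103.55); total interest = total paid − £7,311.00 = £4,297.55.
At £348.61/mo: 27 payments (last £18.17); total interest £1,771.03.
Interest saved = £4,297.55 − £1,771.03 = £2,526.52.

£2,526.52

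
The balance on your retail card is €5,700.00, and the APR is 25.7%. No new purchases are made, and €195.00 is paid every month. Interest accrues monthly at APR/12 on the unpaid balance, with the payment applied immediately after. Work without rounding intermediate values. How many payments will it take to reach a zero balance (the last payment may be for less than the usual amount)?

Monthly rate r = 25.7%/12 = 2.14167% = 0.0214167.
Recurrence: B ← B·(1+r) − €195.00.
Month 1: interest €122.08; balance after payment €5,627.07.
Month 2: interest €120.51; balance after payment €5,552.59.
Closed form: n = −ln(1 − rB₀/P)/ln(1+r) = −ln(0.37397)/ln(1.02142) ≈ 46.415, so the balance reaches zero during payment 47.

47 payments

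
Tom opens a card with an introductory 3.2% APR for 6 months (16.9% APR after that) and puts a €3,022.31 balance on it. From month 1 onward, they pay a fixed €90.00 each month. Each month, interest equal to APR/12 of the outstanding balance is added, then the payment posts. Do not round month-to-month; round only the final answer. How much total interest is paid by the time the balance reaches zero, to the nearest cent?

Promo months 1–6 at r₀ = 3.2%/12 = 0.00266667; months 7+ at r₁ = 16.9%/12 = 0.0140833.
After month 6: iterate B ← B·(1+r₀) − €90.00 for 6 months → €2,527.38.
Then at r₁ with €90.00/mo: n₂ = −ln(1 − r₁·B/P)/ln(1+r₁) ≈ 35.99 → 36 more payments.
Total paid = 41·€90.00 + €89.17 = €3,779.17; interest = €3,779.17 − €3,022.31 = €756.86.

€756.86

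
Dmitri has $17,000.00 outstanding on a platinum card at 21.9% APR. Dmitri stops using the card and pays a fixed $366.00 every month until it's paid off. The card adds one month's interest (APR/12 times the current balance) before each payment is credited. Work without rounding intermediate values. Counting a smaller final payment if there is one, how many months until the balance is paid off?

105 payments

Monthly rate r = 21.9%/12 = 1.825% = 0.01825.
Recurrence: B ← B·(1+r) − $366.00.
Month 1: interest $310.25; balance after payment $16,944.25.
Month 2: interest $309.23; balance after payment $16,887.48.
Closed form: n = −ln(1 − rB₀/P)/ln(1+r) = −ln(0.15232)/ln(1.01825) ≈ 104.048, so the balance reaches zero during payment 105.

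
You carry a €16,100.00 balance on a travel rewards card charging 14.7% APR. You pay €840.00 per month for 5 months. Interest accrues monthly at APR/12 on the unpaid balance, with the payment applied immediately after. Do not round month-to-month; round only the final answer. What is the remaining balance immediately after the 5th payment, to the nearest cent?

€12,806.41

Monthly rate r = 14.7%/12 = 1.225% = 0.01225.
Each month: B ← B·(1+r) − €840.00.
Month 1: interest €197.22; balance after payment €15,457.23.
Month 2: interest €189.35; balance after payment €14,806.58.
Month 3: interest €181.38; balance after payment €14,147.96.
Month 4: interest €173.31; balance after payment €13,481.27.
Month 5: interest €165.15; balance after payment €12,806.41.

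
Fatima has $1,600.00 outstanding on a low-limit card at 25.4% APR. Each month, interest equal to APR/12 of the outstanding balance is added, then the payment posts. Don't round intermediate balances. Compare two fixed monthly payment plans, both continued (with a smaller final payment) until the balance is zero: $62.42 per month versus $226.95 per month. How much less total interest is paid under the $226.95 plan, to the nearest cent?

Monthly rate r = 25.4%/12 = 2.11667% = 0.0211667.
At $62.42/mo: n = ⌈−ln(1 − rB₀/P)/ln(1+r)⌉ = 38 payments (last $21.36); total interest = total paid − $1,600.00 = $730.90.
At $226.95/mo: 8 payments (last $162.87); total interest $151.52.
Interest saved = $730.90 − $151.52 = $579.38.

$579.38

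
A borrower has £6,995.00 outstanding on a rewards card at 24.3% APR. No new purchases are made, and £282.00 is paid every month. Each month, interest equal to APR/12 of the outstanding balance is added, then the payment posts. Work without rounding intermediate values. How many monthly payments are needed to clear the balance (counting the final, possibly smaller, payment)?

Monthly rate r = 24.3%/12 = 2.025% = 0.02025.
Recurrence: B ← B·(1+r) − £282.00.
Month 1: interest £141.65; balance after payment £6,854.65.
Month 2: interest £138.81; balance after payment £6,711.46.
Closed form: n = −ln(1 − rB₀/P)/ln(1+r) = −ln(0.4977)/ln(1.02025) ≈ 34.805, so the balance reaches zero during payment 35.

35 payments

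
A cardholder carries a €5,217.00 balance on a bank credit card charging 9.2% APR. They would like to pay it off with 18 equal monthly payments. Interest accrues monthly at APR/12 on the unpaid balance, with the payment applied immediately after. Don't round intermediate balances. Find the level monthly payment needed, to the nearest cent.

Monthly rate r = 9.2%/12 = 0.766667% = 0.00766667.
Level-payment amortization: P = B₀·r / (1 − (1+r)^(−n)) = 5217.00·0.00766667 / (1 − 1.00767^(−18)).
Denominator 1 − (1+r)^(−18) = 0.128442718.
P = 39.997 / 0.128442718 ≈ 311.40.

€311.40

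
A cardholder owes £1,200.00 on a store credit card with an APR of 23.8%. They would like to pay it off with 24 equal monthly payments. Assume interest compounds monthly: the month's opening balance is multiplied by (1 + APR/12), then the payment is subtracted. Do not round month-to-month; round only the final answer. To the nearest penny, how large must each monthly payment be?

£63.33

Monthly rate r = 23.8%/12 = 1.98333% = 0.0198333.
Level-payment amortization: P = B₀·r / (1 − (1+r)^(−n)) = 1200.00·0.0198333 / (1 − 1.01983^(−24)).
Denominator 1 − (1+r)^(−24) = 0.375835402.
P = 23.8 / 0.375835402 ≈ 63.33.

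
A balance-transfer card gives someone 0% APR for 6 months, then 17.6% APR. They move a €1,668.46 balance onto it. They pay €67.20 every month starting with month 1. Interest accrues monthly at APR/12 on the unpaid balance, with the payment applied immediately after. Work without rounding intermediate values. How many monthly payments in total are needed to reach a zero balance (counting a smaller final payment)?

Promo months 1–6 at r₀ = 0%/12 = 0; months 7+ at r₁ = 17.6%/12 = 0.0146667.
After month 6 (no interest yet): B = €1,668.46 − 6·€67.20 = €1,265.26.
Then at r₁ with €67.20/mo: n₂ = −ln(1 − r₁·B/P)/ln(1+r₁) ≈ 22.20 → 23 more payments.

29 months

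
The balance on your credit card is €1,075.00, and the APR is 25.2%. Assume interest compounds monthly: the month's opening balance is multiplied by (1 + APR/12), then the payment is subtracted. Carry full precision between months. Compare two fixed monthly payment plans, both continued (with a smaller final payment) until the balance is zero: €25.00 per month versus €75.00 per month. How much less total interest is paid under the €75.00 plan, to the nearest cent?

€1,514.08

Monthly rate r = 25.2%/12 = 2.1% = 0.021.
At €25.00/mo: n = ⌈−ln(1 − rB₀/P)/ln(1+r)⌉ = 113 payments (last €6.55); total interest = total paid − €1,075.00 = €1,731.55.
At €75.00/mo: 18 payments (last €17.47); total interest €217.47.
Interest saved = €1,731.55 − €217.47 = €1,514.08.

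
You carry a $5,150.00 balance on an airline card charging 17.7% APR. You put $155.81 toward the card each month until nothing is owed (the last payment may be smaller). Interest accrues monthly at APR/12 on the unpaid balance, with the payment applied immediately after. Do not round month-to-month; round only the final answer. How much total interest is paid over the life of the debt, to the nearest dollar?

Monthly rate r = 17.7%/12 = 1.475% = 0.01475.
Payoff takes n = ⌈−ln(1 − rB₀/P)/ln(1+r)⌉ = ⌈45.657⌉ = 46 payments; the last is $102.58.
Total paid = 45·$155.81 + $102.58 = $7,114.03.
Total interest = total paid − principal = $7,114.03 − $5,150.00 = $1,964.03.

$1,964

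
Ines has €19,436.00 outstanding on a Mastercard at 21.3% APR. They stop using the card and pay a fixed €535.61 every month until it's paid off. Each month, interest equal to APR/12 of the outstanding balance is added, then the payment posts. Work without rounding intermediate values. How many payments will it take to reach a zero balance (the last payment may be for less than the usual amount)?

59 payments

Monthly rate r = 21.3%/12 = 1.775% = 0.01775.
Recurrence: B ← B·(1+r) − €535.61.
Month 1: interest €344.99; balance after payment €19,245.38.
Month 2: interest €341.61; balance after payment €19,051.37.
Closed form: n = −ln(1 − rB₀/P)/ln(1+r) = −ln(0.3559)/ln(1.01775) ≈ 58.719, so the balance reaches zero during payment 59.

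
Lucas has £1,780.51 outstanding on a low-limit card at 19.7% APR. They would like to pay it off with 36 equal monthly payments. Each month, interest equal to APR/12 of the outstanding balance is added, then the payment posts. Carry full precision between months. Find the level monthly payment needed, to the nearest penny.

Monthly rate r = 19.7%/12 = 1.64167% = 0.0164167.
Level-payment amortization: P = B₀·r / (1 − (1+r)^(−n)) = 1780.51·0.0164167 / (1 − 1.01642^(−36)).
Denominator 1 − (1+r)^(−36) = 0.443563.
P = 29.23 / 0.443563 ≈ 65.90.

£65.90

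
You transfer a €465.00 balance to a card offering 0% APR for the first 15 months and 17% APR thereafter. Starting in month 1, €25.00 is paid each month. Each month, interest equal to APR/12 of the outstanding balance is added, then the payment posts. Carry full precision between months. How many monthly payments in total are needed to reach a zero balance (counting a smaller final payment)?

19 months

Promo months 1–15 at r₀ = 0%/12 = 0; months 16+ at r₁ = 17%/12 = 0.0141667.
After month 15 (no interest yet): B = €465.00 − 15·€25.00 = €90.00.
Then at r₁ with €25.00/mo: n₂ = −ln(1 − r₁·B/P)/ln(1+r₁) ≈ 3.72 → 4 more payments.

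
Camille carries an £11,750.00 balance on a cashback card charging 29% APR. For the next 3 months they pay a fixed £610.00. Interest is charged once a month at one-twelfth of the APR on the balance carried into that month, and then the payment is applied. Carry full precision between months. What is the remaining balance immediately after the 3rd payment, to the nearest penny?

£10,748.05

Monthly rate r = 29%/12 = 2.41667% = 0.0241667.
Each month: B ← B·(1+r) − £610.00.
Month 1: interest £283.96; balance after payment £11,423.96.
Month 2: interest £276.08; balance after payment £11,090.04.
Month 3: interest £268.01; balance after payment £10,748.05.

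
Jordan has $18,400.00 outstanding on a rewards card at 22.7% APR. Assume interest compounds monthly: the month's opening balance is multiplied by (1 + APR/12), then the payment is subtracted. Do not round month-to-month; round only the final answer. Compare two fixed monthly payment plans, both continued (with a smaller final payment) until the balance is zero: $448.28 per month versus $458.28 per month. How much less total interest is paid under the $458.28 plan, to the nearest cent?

Monthly rate r = 22.7%/12 = 1.89167% = 0.0189167.
At $448.28/mo: n = ⌈−ln(1 − rB₀/P)/ln(1+r)⌉ = 80 payments (last $422.65); total interest = total paid − $18,400.00 = $17,436.77.
At $458.28/mo: 77 payments (last $20.35); total interest $16,449.63.
Interest saved = $17,436.77 − $16,449.63 = $987.14.

$987.14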